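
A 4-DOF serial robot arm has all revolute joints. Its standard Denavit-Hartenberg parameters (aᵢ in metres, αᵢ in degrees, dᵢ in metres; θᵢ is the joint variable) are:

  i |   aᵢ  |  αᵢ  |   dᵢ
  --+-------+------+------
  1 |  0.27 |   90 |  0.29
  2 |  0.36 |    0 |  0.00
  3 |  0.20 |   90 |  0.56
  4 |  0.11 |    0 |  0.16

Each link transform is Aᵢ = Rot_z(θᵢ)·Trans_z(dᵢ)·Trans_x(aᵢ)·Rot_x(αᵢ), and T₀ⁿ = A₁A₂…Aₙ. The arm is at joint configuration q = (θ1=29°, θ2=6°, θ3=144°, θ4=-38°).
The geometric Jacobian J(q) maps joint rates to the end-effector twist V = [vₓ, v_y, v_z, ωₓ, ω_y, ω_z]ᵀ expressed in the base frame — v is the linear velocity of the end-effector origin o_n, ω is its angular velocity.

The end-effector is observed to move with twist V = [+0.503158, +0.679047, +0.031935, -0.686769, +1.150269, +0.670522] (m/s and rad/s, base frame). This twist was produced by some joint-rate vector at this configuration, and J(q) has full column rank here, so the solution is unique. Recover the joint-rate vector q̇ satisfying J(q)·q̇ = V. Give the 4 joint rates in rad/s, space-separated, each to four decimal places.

o_n = [0.6408, -0.2077, 0.6095]
J₁: ẑ×o_n = [0.2077, 0.6408, -0.0000], ω = ẑ
J2: z=[0.4848, -0.8746, 0.0000] o=[0.2361, 0.1309, 0.2900] → [-0.2795, -0.1549, 0.1898, 0.4848, -0.8746, 0.0000]
J3: z=[0.4848, -0.8746, 0.0000] o=[0.5493, 0.3045, 0.3276] → [-0.2466, -0.1367, -0.1683, 0.4848, -0.8746, 0.0000]
J4: z=[0.4373, 0.2424, 0.8660] o=[0.6693, -0.2693, 0.4276] → [-0.0093, -0.1042, 0.0339, 0.4373, 0.2424, 0.8660]
q̇ = J⁺·V = [0.7450, -0.5320, -0.8070, -0.0860]

0.7450 -0.5320 -0.8070 -0.0860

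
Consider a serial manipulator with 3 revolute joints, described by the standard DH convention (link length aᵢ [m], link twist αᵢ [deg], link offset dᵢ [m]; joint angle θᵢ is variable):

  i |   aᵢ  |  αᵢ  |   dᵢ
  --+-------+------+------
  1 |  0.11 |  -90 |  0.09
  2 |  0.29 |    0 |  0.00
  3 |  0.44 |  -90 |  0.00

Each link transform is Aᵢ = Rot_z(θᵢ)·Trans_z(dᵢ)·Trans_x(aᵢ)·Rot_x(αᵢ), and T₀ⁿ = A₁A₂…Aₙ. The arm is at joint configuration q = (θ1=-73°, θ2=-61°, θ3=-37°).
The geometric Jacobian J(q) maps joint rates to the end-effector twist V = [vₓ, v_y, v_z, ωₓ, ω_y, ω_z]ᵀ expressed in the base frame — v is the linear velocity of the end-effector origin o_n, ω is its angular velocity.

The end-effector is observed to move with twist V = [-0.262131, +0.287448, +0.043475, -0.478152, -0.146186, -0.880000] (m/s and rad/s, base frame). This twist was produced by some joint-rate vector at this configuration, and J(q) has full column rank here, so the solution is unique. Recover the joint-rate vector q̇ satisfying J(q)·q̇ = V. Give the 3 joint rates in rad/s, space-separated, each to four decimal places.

o_n = [0.0554, -0.1811, 0.7794]
J₁: ẑ×o_n = [0.1811, 0.0554, -0.0000], ω = ẑ
J2: z=[0.9563, 0.2924, 0.0000] o=[0.0322, -0.1052, 0.0900] → [0.2015, -0.6592, -0.0794, 0.9563, 0.2924, 0.0000]
J3: z=[0.9563, 0.2924, 0.0000] o=[0.0733, -0.2396, 0.3436] → [0.1274, -0.4167, 0.0612, 0.9563, 0.2924, 0.0000]
q̇ = J⁺·V = [-0.8800, -0.5270, 0.0270]

-0.8800 -0.5270 0.0270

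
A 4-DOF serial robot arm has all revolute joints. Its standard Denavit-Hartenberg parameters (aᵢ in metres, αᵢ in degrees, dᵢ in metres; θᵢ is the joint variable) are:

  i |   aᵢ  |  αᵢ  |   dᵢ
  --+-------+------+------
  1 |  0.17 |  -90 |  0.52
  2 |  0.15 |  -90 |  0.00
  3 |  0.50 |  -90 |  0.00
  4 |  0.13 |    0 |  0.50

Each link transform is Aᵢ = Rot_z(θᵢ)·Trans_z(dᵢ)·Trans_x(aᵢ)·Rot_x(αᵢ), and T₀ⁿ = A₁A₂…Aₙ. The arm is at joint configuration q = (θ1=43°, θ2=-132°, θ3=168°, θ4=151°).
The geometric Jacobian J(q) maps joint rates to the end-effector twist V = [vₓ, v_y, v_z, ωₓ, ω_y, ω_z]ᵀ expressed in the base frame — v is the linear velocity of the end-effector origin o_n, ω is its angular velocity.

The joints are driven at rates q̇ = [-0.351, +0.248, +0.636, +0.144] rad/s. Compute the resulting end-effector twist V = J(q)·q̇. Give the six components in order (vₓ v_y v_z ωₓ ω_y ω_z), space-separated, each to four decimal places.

o_n = [-0.0263, 0.5344, 0.2312]
J₁: ẑ×o_n = [-0.5344, -0.0263, 0.0000], ω = ẑ
J2: z=[-0.6820, 0.7314, 0.0000] o=[0.1243, 0.1159, 0.5200] → [-0.2112, -0.1969, -0.1752, -0.6820, 0.7314, 0.0000]
J3: z=[0.5435, 0.5068, 0.6691] o=[0.0509, 0.0475, 0.6315] → [-0.5286, 0.1658, 0.3038, 0.5435, 0.5068, 0.6691]
J4: z=[-0.5653, 0.8103, -0.1545] o=[0.3612, 0.1946, 0.2680] → [0.0227, 0.0391, 0.1219, -0.5653, 0.8103, -0.1545]
V = J·q̇ = [-0.1978, 0.0715, 0.1673, 0.0951, 0.6204, 0.0523]

-0.1978 0.0715 0.1673 0.0951 0.6204 0.0523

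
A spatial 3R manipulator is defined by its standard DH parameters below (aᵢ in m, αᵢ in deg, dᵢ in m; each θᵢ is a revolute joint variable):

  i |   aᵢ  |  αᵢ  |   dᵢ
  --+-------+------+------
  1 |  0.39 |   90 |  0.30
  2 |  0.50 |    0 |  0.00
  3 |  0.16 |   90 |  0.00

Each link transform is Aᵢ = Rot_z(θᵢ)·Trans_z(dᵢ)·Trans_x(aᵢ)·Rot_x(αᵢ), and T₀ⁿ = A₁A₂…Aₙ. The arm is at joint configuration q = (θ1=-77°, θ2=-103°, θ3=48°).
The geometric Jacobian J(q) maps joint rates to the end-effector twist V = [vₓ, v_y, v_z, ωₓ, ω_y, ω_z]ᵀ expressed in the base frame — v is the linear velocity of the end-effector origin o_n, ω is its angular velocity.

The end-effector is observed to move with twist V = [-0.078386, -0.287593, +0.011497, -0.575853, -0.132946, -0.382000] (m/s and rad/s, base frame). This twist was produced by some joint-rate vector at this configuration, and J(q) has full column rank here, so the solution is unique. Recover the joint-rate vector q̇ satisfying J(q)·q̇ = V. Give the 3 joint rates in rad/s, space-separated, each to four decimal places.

-0.3820 0.3800 0.2110

o_n = [0.0831, -0.3598, -0.3182]
J₁: ẑ×o_n = [0.3598, 0.0831, -0.0000], ω = ẑ
J2: z=[-0.9744, -0.2250, 0.0000] o=[0.0877, -0.3800, 0.3000] → [0.1391, -0.6024, -0.0207, -0.9744, -0.2250, 0.0000]
J3: z=[-0.9744, -0.2250, 0.0000] o=[0.0624, -0.2704, -0.1872] → [0.0295, -0.1277, 0.0918, -0.9744, -0.2250, 0.0000]
q̇ = J⁺·V = [-0.3820, 0.3800, 0.2110]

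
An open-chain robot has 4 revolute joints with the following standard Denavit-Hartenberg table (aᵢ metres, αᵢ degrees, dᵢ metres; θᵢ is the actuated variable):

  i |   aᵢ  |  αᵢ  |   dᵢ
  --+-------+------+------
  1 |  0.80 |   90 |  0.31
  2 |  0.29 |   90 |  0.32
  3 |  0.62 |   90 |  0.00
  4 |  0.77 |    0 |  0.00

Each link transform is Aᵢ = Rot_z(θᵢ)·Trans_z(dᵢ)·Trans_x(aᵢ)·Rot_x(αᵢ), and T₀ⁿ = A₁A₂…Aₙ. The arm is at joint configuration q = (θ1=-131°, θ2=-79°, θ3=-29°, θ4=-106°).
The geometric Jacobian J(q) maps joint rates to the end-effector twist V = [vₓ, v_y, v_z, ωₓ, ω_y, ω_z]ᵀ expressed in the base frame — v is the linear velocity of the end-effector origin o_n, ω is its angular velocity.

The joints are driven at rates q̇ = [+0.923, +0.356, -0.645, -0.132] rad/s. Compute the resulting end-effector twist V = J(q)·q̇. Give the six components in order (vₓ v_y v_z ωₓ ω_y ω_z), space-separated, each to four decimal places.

1.1426 -1.2853 0.5063 -0.7792 -0.1778 0.9833

o_n = [-1.1748, -1.1650, -0.1835]
J₁: ẑ×o_n = [1.1650, -1.1748, 0.0000], ω = ẑ
J2: z=[-0.7547, 0.6561, 0.0000] o=[-0.5248, -0.6038, 0.3100] → [-0.3238, -0.3725, 0.8500, -0.7547, 0.6561, 0.0000]
J3: z=[0.6440, 0.7408, -0.1908] o=[-0.8027, -0.4356, 0.0253] → [-0.2939, 0.2055, -0.1941, 0.6440, 0.7408, -0.1908]
J4: z=[0.7208, -0.5040, 0.4759] o=[-0.6437, -0.7109, -0.5070] → [0.0531, -0.4859, -0.5950, 0.7208, -0.5040, 0.4759]
V = J·q̇ = [1.1426, -1.2853, 0.5063, -0.7792, -0.1778, 0.9833]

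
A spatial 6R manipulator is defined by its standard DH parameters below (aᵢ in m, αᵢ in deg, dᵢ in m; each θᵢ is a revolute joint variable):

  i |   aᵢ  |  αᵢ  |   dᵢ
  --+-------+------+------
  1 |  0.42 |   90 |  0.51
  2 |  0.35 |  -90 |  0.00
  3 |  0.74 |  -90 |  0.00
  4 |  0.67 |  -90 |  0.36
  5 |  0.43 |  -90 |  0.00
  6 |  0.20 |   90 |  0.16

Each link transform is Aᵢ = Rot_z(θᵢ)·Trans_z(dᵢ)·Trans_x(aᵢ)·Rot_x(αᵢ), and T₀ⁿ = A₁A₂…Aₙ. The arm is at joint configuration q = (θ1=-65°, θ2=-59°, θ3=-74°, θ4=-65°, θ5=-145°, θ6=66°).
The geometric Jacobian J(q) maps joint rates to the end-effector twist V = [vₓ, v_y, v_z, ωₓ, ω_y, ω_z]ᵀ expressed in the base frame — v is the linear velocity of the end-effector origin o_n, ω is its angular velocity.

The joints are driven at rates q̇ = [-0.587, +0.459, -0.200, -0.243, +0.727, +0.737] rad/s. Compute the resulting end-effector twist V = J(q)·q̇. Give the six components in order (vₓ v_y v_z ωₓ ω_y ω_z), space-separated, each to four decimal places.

-0.6951 -0.8968 0.6089 -0.9748 -0.6654 -1.1460

o_n = [0.1708, -1.4908, -0.4064]
J₁: ẑ×o_n = [1.4908, 0.1708, -0.0000], ω = ẑ
J2: z=[-0.9063, -0.4226, 0.0000] o=[0.1775, -0.3806, 0.5100] → [0.3873, -0.8306, 1.0033, -0.9063, -0.4226, 0.0000]
J3: z=[0.3623, -0.7769, 0.5150] o=[0.2537, -0.5440, 0.2100] → [0.9665, 0.1806, -0.4074, 0.3623, -0.7769, 0.5150]
J4: z=[0.4590, -0.3322, -0.8240] o=[-0.3466, -0.9399, 0.0352] → [-0.3072, -0.2236, -0.0810, 0.4590, -0.3322, -0.8240]
J5: z=[-0.8883, -0.1565, -0.4318] o=[-0.1911, -1.6826, -0.0156] → [0.1440, -0.5034, -0.1138, -0.8883, -0.1565, -0.4318]
J6: z=[0.3677, -0.8056, -0.4645] o=[-0.0727, -1.4370, -0.3481] → [0.0220, -0.0917, 0.1764, 0.3677, -0.8056, -0.4645]
V = J·q̇ = [-0.6951, -0.8968, 0.6089, -0.9748, -0.6654, -1.1460]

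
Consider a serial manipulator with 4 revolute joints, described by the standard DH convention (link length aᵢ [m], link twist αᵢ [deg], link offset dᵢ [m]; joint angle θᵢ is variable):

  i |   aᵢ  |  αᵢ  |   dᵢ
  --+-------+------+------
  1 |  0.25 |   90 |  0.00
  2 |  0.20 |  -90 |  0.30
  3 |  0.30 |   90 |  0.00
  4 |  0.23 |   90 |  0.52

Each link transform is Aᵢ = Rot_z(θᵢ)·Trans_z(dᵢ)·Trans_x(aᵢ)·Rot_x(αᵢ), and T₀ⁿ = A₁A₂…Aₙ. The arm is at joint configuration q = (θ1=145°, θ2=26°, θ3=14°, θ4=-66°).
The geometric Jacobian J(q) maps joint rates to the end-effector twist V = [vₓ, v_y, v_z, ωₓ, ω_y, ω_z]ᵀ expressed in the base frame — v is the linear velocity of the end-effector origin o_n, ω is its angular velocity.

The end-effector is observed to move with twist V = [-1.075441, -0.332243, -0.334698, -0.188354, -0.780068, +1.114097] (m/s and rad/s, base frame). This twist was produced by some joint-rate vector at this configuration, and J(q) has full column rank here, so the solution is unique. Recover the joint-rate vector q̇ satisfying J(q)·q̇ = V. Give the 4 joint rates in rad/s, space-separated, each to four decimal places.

o_n = [-0.3944, 1.1421, 0.1214]
J₁: ẑ×o_n = [-1.1421, -0.3944, 0.0000], ω = ẑ
J2: z=[0.5736, 0.8192, 0.0000] o=[-0.2048, 0.1434, 0.0000] → [0.0994, -0.0696, 0.7281, 0.5736, 0.8192, 0.0000]
J3: z=[0.3591, -0.2514, 0.8988] o=[-0.1800, 0.4922, 0.0877] → [-0.5926, -0.2048, 0.1794, 0.3591, -0.2514, 0.8988]
J4: z=[0.3784, 0.9195, 0.1061] o=[-0.4359, 0.5829, 0.2153] → [-0.1457, 0.0399, 0.1735, 0.3784, 0.9195, 0.1061]
q̇ = J⁺·V = [0.6240, -0.5520, 0.5690, -0.2010]

0.6240 -0.5520 0.5690 -0.2010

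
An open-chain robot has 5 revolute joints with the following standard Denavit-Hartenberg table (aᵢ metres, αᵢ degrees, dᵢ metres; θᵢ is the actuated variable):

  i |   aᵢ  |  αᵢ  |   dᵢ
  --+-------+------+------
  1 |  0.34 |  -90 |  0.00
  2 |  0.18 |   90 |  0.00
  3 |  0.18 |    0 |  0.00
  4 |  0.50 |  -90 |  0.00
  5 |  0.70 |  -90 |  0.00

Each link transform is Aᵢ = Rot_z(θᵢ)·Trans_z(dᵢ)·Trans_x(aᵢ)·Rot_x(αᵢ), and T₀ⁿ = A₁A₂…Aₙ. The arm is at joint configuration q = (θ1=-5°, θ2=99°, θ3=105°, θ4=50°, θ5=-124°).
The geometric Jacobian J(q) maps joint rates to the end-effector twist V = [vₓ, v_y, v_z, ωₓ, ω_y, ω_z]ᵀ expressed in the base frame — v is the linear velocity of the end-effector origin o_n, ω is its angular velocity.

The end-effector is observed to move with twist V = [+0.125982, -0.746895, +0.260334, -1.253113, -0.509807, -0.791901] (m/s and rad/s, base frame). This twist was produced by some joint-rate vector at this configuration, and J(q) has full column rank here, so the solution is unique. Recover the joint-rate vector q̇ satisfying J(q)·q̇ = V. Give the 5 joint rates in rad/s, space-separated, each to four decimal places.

-0.9000 -0.7920 -0.2690 -0.9370 -0.1930

o_n = [0.9234, 0.1398, -0.1254]
J₁: ẑ×o_n = [-0.1398, 0.9234, 0.0000], ω = ẑ
J2: z=[0.0872, 0.9962, 0.0000] o=[0.3387, -0.0296, 0.0000] → [-0.1249, 0.0109, -0.5677, 0.0872, 0.9962, 0.0000]
J3: z=[0.9839, -0.0861, -0.1564] o=[0.3107, -0.0272, -0.1778] → [0.0216, -0.1474, 0.2170, 0.9839, -0.0861, -0.1564]
J4: z=[0.9839, -0.0861, -0.1564] o=[0.3331, 0.1454, -0.1318] → [-0.0014, -0.0986, 0.0453, 0.9839, -0.0861, -0.1564]
J5: z=[-0.0131, -0.9086, 0.4174] o=[0.4221, 0.3497, 0.3158] → [0.4885, 0.2035, 0.4582, -0.0131, -0.9086, 0.4174]
q̇ = J⁺·V = [-0.9000, -0.7920, -0.2690, -0.9370, -0.1930]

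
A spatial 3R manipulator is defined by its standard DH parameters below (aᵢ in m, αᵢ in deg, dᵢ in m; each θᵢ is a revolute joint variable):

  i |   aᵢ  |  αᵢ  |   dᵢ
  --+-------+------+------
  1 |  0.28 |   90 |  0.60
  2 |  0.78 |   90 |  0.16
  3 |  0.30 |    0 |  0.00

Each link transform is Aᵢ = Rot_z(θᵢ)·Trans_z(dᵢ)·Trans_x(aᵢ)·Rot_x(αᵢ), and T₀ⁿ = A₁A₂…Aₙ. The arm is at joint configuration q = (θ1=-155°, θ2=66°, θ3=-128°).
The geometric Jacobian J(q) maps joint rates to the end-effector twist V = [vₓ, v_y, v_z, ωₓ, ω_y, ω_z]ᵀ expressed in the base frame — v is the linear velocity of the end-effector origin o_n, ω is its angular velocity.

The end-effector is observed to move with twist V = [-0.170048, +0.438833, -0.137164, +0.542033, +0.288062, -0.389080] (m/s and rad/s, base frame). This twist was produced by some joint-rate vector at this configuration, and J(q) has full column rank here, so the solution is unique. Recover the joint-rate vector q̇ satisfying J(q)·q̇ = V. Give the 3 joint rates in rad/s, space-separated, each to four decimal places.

o_n = [-0.4409, -0.2899, 1.1438]
J₁: ẑ×o_n = [0.2899, -0.4409, 0.0000], ω = ẑ
J2: z=[-0.4226, 0.9063, 0.0000] o=[-0.2538, -0.1183, 0.6000] → [0.4929, 0.2298, 0.2421, -0.4226, 0.9063, 0.0000]
J3: z=[-0.8280, -0.3861, -0.4067] o=[-0.6089, -0.1074, 1.3126] → [-0.0091, -0.2080, 0.2160, -0.8280, -0.3861, -0.4067]
q̇ = J⁺·V = [-0.6620, 0.0320, -0.6710]

-0.6620 0.0320 -0.6710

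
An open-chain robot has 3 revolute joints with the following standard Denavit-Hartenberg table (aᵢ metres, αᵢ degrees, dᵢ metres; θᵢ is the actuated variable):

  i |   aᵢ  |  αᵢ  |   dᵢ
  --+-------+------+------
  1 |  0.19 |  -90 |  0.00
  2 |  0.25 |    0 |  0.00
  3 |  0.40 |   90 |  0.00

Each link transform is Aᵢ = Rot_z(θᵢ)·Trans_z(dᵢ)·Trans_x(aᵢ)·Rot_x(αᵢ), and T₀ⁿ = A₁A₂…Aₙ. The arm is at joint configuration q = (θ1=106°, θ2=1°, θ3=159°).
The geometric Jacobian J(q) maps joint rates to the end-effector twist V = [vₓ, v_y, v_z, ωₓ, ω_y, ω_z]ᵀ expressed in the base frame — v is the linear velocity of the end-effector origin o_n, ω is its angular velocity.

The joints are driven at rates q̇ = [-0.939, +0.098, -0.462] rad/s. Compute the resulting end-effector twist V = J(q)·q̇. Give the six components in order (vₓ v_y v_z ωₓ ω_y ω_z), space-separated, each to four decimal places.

o_n = [-0.0177, 0.0616, -0.1412]
J₁: ẑ×o_n = [-0.0616, -0.0177, 0.0000], ω = ẑ
J2: z=[-0.9613, -0.2756, 0.0000] o=[-0.0524, 0.1826, 0.0000] → [0.0389, -0.1357, 0.1259, -0.9613, -0.2756, 0.0000]
J3: z=[-0.9613, -0.2756, 0.0000] o=[-0.1213, 0.4229, -0.0044] → [0.0377, -0.1315, 0.3759, -0.9613, -0.2756, 0.0000]
V = J·q̇ = [0.0442, 0.0640, -0.1613, 0.3499, 0.1003, -0.9390]

0.0442 0.0640 -0.1613 0.3499 0.1003 -0.9390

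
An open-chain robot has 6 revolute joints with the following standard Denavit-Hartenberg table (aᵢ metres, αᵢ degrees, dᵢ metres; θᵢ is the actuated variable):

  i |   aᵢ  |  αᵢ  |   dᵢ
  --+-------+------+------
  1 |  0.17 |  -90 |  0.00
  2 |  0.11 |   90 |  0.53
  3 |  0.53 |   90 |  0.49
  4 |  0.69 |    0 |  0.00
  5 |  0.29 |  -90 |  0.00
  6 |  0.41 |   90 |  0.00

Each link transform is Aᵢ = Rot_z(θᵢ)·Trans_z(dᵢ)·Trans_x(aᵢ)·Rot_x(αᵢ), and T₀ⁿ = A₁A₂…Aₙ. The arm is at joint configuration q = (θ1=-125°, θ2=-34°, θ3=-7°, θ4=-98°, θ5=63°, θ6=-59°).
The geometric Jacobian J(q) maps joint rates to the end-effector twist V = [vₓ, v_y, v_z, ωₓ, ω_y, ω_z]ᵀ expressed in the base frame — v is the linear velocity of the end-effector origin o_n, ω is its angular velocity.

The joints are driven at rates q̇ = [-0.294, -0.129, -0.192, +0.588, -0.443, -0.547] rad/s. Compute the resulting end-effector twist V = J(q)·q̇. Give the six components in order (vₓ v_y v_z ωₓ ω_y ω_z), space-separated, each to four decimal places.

-0.5899 0.2941 0.3278 -0.2411 0.0649 -1.0087

o_n = [-0.6181, -1.0192, 0.1077]
J₁: ẑ×o_n = [1.0192, -0.6181, 0.0000], ω = ẑ
J2: z=[0.8192, -0.5736, 0.0000] o=[-0.0975, -0.1393, 0.0000] → [-0.0618, -0.0882, -1.0194, 0.8192, -0.5736, 0.0000]
J3: z=[0.3207, 0.4581, 0.8290] o=[0.2843, -0.5180, 0.0615] → [0.4367, -0.7630, 0.2526, 0.3207, 0.4581, 0.8290]
J4: z=[-0.7551, 0.6521, -0.0681] o=[0.1384, -0.6137, 0.7619] → [-0.4542, -0.4424, 0.7995, -0.7551, 0.6521, -0.0681]
J5: z=[-0.7551, 0.6521, -0.0681] o=[-0.0258, -0.8687, 0.1421] → [-0.0327, 0.0144, 0.4999, -0.7551, 0.6521, -0.0681]
J6: z=[-0.0652, 0.0287, 0.9975] o=[-0.2150, -1.0884, 0.1361] → [-0.0698, -0.4040, 0.0071, -0.0652, 0.0287, 0.9975]
V = J·q̇ = [-0.5899, 0.2941, 0.3278, -0.2411, 0.0649, -1.0087]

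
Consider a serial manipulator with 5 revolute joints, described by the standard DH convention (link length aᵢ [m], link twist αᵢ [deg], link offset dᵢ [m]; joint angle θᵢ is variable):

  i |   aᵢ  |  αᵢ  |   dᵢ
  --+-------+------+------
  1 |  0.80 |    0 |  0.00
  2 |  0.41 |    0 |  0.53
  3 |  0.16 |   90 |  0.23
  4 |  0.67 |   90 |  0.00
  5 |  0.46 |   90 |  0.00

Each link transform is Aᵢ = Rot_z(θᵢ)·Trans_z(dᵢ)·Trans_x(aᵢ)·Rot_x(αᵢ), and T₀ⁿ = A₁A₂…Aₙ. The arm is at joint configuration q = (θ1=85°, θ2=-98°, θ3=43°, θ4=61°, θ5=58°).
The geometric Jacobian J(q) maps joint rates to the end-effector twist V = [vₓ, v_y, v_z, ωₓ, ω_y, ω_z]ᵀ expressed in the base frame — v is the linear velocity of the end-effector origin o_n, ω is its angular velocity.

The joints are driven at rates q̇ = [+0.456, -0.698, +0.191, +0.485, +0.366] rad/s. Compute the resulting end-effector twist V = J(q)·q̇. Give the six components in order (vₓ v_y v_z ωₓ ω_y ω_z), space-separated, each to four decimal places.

-0.7386 -0.4071 0.0900 0.5197 -0.2600 -0.2284

o_n = [1.1865, 0.6684, 1.5592]
J₁: ẑ×o_n = [-0.6684, 1.1865, 0.0000], ω = ẑ
J2: z=[0.0000, 0.0000, 1.0000] o=[0.0697, 0.7970, 0.0000] → [0.1286, 1.1168, -0.0000, 0.0000, 0.0000, 1.0000]
J3: z=[0.0000, 0.0000, 1.0000] o=[0.4692, 0.7047, 0.5300] → [0.0363, 0.7173, -0.0000, 0.0000, 0.0000, 1.0000]
J4: z=[0.5000, -0.8660, 0.0000] o=[0.6078, 0.7847, 0.7600] → [-0.6921, -0.3996, 0.4430, 0.5000, -0.8660, 0.0000]
J5: z=[0.7574, 0.4373, -0.4848] o=[0.8891, 0.9471, 1.3460] → [-0.0419, -0.3057, -0.3412, 0.7574, 0.4373, -0.4848]
V = J·q̇ = [-0.7386, -0.4071, 0.0900, 0.5197, -0.2600, -0.2284]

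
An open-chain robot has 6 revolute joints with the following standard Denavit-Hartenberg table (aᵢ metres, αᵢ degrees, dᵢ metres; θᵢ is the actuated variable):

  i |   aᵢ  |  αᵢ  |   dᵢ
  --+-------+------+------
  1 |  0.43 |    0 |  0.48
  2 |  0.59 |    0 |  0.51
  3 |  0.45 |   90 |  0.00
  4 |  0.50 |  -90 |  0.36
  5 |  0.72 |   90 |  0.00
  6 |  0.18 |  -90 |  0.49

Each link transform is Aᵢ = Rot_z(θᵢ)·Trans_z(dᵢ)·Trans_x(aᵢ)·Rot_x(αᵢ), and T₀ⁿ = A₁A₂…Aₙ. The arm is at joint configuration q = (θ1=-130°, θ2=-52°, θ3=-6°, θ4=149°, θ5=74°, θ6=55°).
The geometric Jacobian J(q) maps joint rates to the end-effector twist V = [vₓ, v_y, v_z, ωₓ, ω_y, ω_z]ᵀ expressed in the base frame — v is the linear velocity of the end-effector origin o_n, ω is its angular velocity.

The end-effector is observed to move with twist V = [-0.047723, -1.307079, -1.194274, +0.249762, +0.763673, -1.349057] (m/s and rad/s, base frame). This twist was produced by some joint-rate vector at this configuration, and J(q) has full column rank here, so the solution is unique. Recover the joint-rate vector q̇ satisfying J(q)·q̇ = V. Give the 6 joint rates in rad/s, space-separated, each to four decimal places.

o_n = [-0.2609, -0.6931, 1.4806]
J₁: ẑ×o_n = [0.6931, -0.2609, 0.0000], ω = ẑ
J2: z=[0.0000, 0.0000, 1.0000] o=[-0.2764, -0.3294, 0.4800] → [0.3637, 0.0155, -0.0000, 0.0000, 0.0000, 1.0000]
J3: z=[0.0000, 0.0000, 1.0000] o=[-0.8660, -0.3088, 0.9900] → [0.3843, 0.6052, -0.0000, 0.0000, 0.0000, 1.0000]
J4: z=[0.1392, 0.9903, 0.0000] o=[-1.3117, -0.2462, 0.9900] → [0.4858, -0.0683, -1.1028, 0.1392, 0.9903, 0.0000]
J5: z=[0.5100, -0.0717, -0.8572] o=[-0.8371, 0.0507, 1.2475] → [-0.6542, -0.6129, -0.3380, 0.5100, -0.0717, -0.8572]
J6: z=[0.8543, 0.1583, 0.4951] o=[-0.7650, -0.6584, 1.3497] → [0.0379, 0.1378, -0.1094, 0.8543, 0.1583, 0.4951]
q̇ = J⁺·V = [0.7740, -0.4440, -0.8620, 0.8770, 0.7730, -0.3120]

0.7740 -0.4440 -0.8620 0.8770 0.7730 -0.3120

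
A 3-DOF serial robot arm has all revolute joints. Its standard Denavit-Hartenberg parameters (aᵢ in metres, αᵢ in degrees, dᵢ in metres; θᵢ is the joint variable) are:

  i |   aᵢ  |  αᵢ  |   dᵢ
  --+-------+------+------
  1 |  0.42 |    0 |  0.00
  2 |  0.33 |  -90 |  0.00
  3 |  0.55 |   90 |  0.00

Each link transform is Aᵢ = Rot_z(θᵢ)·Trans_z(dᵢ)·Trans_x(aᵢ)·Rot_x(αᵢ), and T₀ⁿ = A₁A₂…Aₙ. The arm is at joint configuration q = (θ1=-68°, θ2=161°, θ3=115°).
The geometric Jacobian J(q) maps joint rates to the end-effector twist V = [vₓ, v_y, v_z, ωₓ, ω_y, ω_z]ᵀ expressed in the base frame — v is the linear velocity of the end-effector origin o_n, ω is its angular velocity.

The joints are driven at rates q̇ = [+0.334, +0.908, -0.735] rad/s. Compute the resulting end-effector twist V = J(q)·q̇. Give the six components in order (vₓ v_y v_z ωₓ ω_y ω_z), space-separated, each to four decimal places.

-0.0101 0.4121 -0.1708 0.7340 0.0385 1.2420

o_n = [0.1522, -0.2920, -0.4985]
J₁: ẑ×o_n = [0.2920, 0.1522, -0.0000], ω = ẑ
J2: z=[0.0000, 0.0000, 1.0000] o=[0.1573, -0.3894, 0.0000] → [-0.0974, -0.0051, 0.0000, 0.0000, 0.0000, 1.0000]
J3: z=[-0.9986, -0.0523, 0.0000] o=[0.1401, -0.0599, 0.0000] → [0.0261, -0.4978, 0.2324, -0.9986, -0.0523, 0.0000]
V = J·q̇ = [-0.0101, 0.4121, -0.1708, 0.7340, 0.0385, 1.2420]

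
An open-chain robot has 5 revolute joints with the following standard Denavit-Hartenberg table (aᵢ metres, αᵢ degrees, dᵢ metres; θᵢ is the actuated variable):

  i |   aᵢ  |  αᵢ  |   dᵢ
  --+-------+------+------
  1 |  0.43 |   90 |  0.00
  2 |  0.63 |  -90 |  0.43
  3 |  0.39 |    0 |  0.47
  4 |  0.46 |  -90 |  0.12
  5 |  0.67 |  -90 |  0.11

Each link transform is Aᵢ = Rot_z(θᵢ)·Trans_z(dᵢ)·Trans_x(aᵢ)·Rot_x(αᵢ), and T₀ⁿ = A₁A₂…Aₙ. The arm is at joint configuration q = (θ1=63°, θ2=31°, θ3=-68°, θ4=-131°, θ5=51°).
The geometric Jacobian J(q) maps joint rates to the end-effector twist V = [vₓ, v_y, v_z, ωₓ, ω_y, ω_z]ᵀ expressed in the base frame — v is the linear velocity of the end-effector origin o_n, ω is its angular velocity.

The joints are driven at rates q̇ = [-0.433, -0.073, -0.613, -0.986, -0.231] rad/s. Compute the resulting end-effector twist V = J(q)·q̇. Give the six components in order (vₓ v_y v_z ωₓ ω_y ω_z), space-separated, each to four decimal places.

-1.2312 0.2351 0.0699 0.1435 0.9235 -1.7649

o_n = [0.6849, 0.0038, 0.0113]
J₁: ẑ×o_n = [-0.0038, 0.6849, 0.0000], ω = ẑ
J2: z=[0.8910, -0.4540, 0.0000] o=[0.1952, 0.3831, 0.0000] → [-0.0052, -0.0101, -0.1157, 0.8910, -0.4540, 0.0000]
J3: z=[-0.2338, -0.4589, 0.8572] o=[0.8235, 0.6691, 0.3245] → [0.7140, -0.1920, 0.0920, -0.2338, -0.4589, 0.8572]
J4: z=[-0.2338, -0.4589, 0.8572] o=[1.0927, 0.4008, 0.8026] → [0.7034, -0.5345, -0.0943, -0.2338, -0.4589, 0.8572]
J5: z=[0.7158, -0.6779, -0.1677] o=[0.7619, 0.0815, 0.6814] → [0.4412, 0.4925, -0.1079, 0.7158, -0.6779, -0.1677]
V = J·q̇ = [-1.2312, 0.2351, 0.0699, 0.1435, 0.9235, -1.7649]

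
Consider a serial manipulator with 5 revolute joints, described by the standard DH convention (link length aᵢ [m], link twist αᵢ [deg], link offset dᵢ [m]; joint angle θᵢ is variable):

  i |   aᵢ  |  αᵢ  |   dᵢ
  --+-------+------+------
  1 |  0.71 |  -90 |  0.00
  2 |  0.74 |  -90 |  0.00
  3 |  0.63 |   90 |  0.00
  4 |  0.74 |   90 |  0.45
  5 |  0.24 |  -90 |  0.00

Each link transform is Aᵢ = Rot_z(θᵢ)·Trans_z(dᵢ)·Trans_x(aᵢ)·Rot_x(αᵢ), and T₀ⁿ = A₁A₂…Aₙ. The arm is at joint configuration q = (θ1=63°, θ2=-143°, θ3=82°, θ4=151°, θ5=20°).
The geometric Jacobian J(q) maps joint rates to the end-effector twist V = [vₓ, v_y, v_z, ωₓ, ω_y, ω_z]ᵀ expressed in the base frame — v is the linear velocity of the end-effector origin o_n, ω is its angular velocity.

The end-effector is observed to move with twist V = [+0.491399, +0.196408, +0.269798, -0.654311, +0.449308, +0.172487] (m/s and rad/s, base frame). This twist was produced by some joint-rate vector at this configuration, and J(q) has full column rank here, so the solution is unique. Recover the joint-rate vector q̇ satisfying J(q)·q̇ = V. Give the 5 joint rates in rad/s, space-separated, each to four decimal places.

o_n = [-0.2535, 0.1334, 1.1183]
J₁: ẑ×o_n = [-0.1334, -0.2535, 0.0000], ω = ẑ
J2: z=[-0.8910, 0.4540, 0.0000] o=[0.3223, 0.6326, 0.0000] → [0.5077, 0.9964, 0.7063, -0.8910, 0.4540, 0.0000]
J3: z=[0.2732, 0.5362, 0.7986] o=[0.0540, 0.1060, 0.4453] → [0.3390, -0.4295, 0.1724, 0.2732, 0.5362, 0.7986]
J4: z=[-0.4830, -0.6415, 0.5960] o=[0.5781, -0.2396, 0.4981] → [-0.6201, -0.1960, -0.7136, -0.4830, -0.6415, 0.5960]
J5: z=[0.6423, 0.2030, 0.7391] o=[-0.0796, 0.0192, 0.9986] → [-0.0601, -0.2054, 0.1086, 0.6423, 0.2030, 0.7391]
q̇ = J⁺·V = [-0.2150, 0.4510, 0.9340, 0.1960, -0.6430]

-0.2150 0.4510 0.9340 0.1960 -0.6430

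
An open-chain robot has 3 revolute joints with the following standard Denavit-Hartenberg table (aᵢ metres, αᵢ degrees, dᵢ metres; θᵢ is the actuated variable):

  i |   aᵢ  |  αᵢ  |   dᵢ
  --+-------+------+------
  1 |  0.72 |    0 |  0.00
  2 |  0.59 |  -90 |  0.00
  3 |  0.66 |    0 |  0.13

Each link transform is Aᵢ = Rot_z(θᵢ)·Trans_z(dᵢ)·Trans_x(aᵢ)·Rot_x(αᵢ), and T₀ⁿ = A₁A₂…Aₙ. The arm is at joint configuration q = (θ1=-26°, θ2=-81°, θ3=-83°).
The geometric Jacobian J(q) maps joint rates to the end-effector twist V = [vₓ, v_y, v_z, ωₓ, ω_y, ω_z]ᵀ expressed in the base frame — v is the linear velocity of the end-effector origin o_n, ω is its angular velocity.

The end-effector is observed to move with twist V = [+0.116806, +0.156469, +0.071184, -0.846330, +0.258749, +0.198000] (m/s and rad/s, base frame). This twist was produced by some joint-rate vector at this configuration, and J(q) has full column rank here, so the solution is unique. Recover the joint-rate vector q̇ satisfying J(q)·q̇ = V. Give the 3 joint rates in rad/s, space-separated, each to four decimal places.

o_n = [0.5754, -0.9948, 0.6551]
J₁: ẑ×o_n = [0.9948, 0.5754, -0.0000], ω = ẑ
J2: z=[0.0000, 0.0000, 1.0000] o=[0.6471, -0.3156, 0.0000] → [0.6791, -0.0717, 0.0000, 0.0000, 0.0000, 1.0000]
J3: z=[0.9563, -0.2924, 0.0000] o=[0.4746, -0.8798, 0.0000] → [-0.1915, -0.6265, -0.0804, 0.9563, -0.2924, 0.0000]
q̇ = J⁺·V = [-0.5930, 0.7910, -0.8850]

-0.5930 0.7910 -0.8850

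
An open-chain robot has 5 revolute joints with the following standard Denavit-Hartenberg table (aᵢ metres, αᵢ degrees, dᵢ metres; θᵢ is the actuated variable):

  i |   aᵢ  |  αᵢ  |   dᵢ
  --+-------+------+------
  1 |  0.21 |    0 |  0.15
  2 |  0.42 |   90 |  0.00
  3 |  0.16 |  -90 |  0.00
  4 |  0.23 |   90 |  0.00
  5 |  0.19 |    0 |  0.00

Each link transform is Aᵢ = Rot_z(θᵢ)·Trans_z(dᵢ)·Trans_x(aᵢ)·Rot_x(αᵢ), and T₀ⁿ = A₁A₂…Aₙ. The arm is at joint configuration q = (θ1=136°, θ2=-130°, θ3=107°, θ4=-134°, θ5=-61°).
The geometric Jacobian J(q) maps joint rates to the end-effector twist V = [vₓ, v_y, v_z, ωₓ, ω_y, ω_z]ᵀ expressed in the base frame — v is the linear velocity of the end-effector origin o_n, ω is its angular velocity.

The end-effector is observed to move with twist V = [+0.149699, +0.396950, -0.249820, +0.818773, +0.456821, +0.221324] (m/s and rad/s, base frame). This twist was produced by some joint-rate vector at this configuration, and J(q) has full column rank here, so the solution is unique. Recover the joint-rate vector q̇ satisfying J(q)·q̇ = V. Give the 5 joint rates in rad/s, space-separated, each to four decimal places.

o_n = [0.4674, -0.0221, 0.1376]
J₁: ẑ×o_n = [0.0221, 0.4674, -0.0000], ω = ẑ
J2: z=[0.0000, 0.0000, 1.0000] o=[-0.1511, 0.1459, 0.1500] → [0.1680, 0.6185, -0.0000, 0.0000, 0.0000, 1.0000]
J3: z=[0.1045, -0.9945, 0.0000] o=[0.2666, 0.1898, 0.1500] → [0.0123, 0.0013, 0.1776, 0.1045, -0.9945, 0.0000]
J4: z=[-0.9511, -0.1000, -0.2924] o=[0.2201, 0.1849, 0.3030] → [-0.0440, -0.2296, 0.2216, -0.9511, -0.1000, -0.2924]
J5: z=[0.1366, 0.7128, -0.6879] o=[0.2839, 0.0252, 0.1502] → [-0.0415, -0.1246, -0.1373, 0.1366, 0.7128, -0.6879]
q̇ = J⁺·V = [-0.5800, 0.8710, -0.0610, -0.8040, 0.4430]

-0.5800 0.8710 -0.0610 -0.8040 0.4430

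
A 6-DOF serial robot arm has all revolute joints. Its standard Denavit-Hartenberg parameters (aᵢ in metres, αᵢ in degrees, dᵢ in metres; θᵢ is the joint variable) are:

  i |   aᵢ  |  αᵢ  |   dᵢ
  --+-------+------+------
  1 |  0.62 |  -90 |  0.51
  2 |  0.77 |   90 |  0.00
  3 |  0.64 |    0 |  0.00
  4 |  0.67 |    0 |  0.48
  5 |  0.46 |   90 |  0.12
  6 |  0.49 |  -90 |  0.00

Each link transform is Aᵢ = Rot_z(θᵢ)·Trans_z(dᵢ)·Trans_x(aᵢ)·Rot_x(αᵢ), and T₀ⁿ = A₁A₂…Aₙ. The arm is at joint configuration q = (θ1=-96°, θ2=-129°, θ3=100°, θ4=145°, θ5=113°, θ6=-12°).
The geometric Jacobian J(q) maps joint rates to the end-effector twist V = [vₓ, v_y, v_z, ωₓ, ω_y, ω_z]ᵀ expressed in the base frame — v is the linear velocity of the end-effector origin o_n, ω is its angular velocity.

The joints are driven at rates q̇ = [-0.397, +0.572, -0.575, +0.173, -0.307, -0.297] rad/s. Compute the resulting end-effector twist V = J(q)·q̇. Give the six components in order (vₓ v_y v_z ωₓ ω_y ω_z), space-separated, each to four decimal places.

o_n = [0.0524, 0.5921, 1.2180]
J₁: ẑ×o_n = [-0.5921, 0.0524, 0.0000], ω = ẑ
J2: z=[0.9945, -0.1045, 0.0000] o=[-0.0648, -0.6166, 0.5100] → [-0.0740, -0.7041, 1.2143, 0.9945, -0.1045, 0.0000]
J3: z=[0.0812, 0.7729, -0.6293] o=[-0.0142, -0.1347, 1.1084] → [0.5421, -0.0508, 0.0076, 0.0812, 0.7729, -0.6293]
J4: z=[0.0812, 0.7729, -0.6293] o=[0.6054, -0.2701, 1.0220] → [0.6941, 0.3320, 0.4974, 0.0812, 0.7729, -0.6293]
J5: z=[0.0812, 0.7729, -0.6293] o=[0.0218, -0.0129, 0.4999] → [0.9357, -0.0776, 0.0255, 0.0812, 0.7729, -0.6293]
J6: z=[-0.9962, 0.0826, -0.0271] o=[0.0458, 0.3693, 0.7817] → [0.0421, 0.4345, -0.2225, -0.9962, 0.0826, -0.0271]
V = J·q̇ = [-0.2987, -0.4422, 0.8345, 0.8071, -0.6323, 0.0572]

-0.2987 -0.4422 0.8345 0.8071 -0.6323 0.0572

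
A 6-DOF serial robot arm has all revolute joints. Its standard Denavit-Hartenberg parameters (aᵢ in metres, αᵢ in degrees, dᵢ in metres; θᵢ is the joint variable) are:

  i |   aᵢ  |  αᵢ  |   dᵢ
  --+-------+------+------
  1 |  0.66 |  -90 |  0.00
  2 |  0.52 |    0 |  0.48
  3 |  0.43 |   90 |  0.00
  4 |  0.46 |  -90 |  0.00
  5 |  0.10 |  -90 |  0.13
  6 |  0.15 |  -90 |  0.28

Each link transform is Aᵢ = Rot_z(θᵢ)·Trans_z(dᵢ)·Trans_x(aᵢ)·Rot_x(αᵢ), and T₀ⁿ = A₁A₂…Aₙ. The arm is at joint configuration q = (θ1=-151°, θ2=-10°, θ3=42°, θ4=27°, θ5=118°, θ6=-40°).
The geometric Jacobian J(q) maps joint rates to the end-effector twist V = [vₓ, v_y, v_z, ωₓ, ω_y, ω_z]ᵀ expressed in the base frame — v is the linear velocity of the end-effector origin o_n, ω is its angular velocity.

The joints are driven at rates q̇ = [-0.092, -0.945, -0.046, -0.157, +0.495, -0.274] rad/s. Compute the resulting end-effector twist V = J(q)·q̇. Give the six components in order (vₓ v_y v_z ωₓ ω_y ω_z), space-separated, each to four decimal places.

o_n = [-0.9596, -1.3695, -0.1854]
J₁: ẑ×o_n = [1.3695, -0.9596, 0.0000], ω = ẑ
J2: z=[0.4848, -0.8746, 0.0000] o=[-0.5772, -0.3200, 0.0000] → [0.1621, 0.0899, -0.8432, 0.4848, -0.8746, 0.0000]
J3: z=[0.4848, -0.8746, 0.0000] o=[-0.7924, -0.9881, 0.0903] → [0.2411, 0.1336, -0.3311, 0.4848, -0.8746, 0.0000]
J4: z=[-0.4635, -0.2569, 0.8480] o=[-1.1114, -1.1649, -0.1376] → [0.1858, 0.1065, 0.1338, -0.4635, -0.2569, 0.8480]
J5: z=[0.7687, -0.5926, 0.2406] o=[-1.3141, -1.5160, -0.3548] → [-0.1356, -0.0449, 0.3227, 0.7687, -0.5926, 0.2406]
J6: z=[0.1716, 0.5534, 0.8150] o=[-1.1526, -1.5345, -0.3762] → [-0.0289, 0.1245, -0.0785, 0.1716, 0.5534, 0.8150]
V = J·q̇ = [-0.3787, -0.0759, 0.9723, -0.0742, 0.4621, -0.3294]

-0.3787 -0.0759 0.9723 -0.0742 0.4621 -0.3294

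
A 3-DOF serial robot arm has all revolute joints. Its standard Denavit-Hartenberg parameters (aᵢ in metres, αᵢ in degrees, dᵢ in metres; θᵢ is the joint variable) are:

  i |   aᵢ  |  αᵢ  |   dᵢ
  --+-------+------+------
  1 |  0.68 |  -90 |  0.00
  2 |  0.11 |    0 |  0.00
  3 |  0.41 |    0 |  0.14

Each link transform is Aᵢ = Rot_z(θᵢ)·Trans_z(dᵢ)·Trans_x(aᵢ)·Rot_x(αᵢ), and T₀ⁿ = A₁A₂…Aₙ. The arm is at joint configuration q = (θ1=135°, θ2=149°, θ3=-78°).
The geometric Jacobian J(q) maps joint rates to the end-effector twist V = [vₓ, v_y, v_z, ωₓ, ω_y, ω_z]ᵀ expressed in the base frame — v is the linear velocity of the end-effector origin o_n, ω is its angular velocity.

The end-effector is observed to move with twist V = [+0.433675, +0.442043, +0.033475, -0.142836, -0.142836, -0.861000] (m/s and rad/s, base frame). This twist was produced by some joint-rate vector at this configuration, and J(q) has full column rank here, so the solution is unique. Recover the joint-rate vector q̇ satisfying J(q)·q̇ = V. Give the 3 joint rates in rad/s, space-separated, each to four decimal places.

o_n = [-0.6075, 0.4096, -0.4443]
J₁: ẑ×o_n = [-0.4096, -0.6075, 0.0000], ω = ẑ
J2: z=[-0.7071, -0.7071, 0.0000] o=[-0.4808, 0.4808, 0.0000] → [0.3142, -0.3142, -0.0392, -0.7071, -0.7071, 0.0000]
J3: z=[-0.7071, -0.7071, 0.0000] o=[-0.4142, 0.4142, -0.0567] → [0.2741, -0.2741, -0.1335, -0.7071, -0.7071, 0.0000]
q̇ = J⁺·V = [-0.8610, 0.6410, -0.4390]

-0.8610 0.6410 -0.4390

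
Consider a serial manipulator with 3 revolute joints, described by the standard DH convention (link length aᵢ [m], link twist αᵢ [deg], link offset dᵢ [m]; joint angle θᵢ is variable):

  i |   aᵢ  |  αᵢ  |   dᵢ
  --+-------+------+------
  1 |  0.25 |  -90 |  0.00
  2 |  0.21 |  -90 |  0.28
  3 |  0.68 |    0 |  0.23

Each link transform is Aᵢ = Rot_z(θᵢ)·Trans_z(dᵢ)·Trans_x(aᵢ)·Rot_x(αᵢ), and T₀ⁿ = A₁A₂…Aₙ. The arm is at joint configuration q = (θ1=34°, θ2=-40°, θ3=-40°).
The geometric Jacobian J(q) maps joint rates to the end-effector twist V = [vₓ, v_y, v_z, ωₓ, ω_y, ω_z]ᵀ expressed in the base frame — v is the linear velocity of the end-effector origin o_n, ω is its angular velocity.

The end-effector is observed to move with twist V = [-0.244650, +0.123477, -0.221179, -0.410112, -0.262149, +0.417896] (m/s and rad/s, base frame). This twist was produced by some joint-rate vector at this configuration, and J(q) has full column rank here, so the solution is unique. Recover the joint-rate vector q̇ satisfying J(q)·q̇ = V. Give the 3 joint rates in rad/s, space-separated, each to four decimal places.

o_n = [0.3930, 1.1301, 0.2936]
J₁: ẑ×o_n = [-1.1301, 0.3930, 0.0000], ω = ẑ
J2: z=[-0.5592, 0.8290, 0.0000] o=[0.2073, 0.1398, 0.0000] → [0.2434, 0.1642, -0.7078, -0.5592, 0.8290, 0.0000]
J3: z=[0.5329, 0.3594, -0.7660] o=[0.1841, 0.4619, 0.1350] → [0.5689, -0.2446, 0.2810, 0.5329, 0.3594, -0.7660]
q̇ = J⁺·V = [-0.1620, 0.0120, -0.7570]

-0.1620 0.0120 -0.7570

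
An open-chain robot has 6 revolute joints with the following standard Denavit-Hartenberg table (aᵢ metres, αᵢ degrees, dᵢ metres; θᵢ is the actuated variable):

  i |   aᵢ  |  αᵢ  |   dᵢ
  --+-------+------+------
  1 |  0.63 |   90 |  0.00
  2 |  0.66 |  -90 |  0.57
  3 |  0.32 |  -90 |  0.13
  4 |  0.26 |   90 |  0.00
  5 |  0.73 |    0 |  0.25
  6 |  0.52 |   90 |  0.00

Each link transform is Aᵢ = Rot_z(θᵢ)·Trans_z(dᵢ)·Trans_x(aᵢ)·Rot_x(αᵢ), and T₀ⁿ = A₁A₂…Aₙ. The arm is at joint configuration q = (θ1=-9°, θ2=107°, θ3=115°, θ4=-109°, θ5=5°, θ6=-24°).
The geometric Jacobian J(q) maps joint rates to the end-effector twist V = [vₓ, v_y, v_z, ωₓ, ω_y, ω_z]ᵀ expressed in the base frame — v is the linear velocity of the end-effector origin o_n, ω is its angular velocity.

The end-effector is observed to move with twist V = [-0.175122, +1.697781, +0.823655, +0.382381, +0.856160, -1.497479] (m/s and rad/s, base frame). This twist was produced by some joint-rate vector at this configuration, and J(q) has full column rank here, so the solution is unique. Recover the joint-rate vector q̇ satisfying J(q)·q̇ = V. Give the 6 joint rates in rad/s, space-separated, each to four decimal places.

-0.4820 -0.8730 -0.0980 0.9310 0.1990 -0.6960

o_n = [-1.1498, -0.7149, 0.4605]
J₁: ẑ×o_n = [0.7149, -1.1498, 0.0000], ω = ẑ
J2: z=[-0.1564, -0.9877, 0.0000] o=[0.6222, -0.0986, 0.0000] → [-0.4548, 0.0720, -1.6538, -0.1564, -0.9877, 0.0000]
J3: z=[-0.9445, 0.1496, -0.2924] o=[0.3425, -0.6313, 0.6312] → [-0.0499, 0.2751, 0.3021, -0.9445, 0.1496, -0.2924]
J4: z=[0.1956, -0.4589, -0.8667] o=[0.3041, -0.3316, 0.4638] → [-0.3306, 1.2608, -0.7421, 0.1956, -0.4589, -0.8667]
J5: z=[0.0581, -0.8768, 0.4773] o=[0.0496, -0.3690, 0.4262] → [0.1350, -0.5745, -1.0717, 0.0581, -0.8768, 0.4773]
J6: z=[0.0581, -0.8768, 0.4773] o=[-0.6354, -0.7219, 0.3850] → [-0.0696, -0.2499, -0.4507, 0.0581, -0.8768, 0.4773]
q̇ = J⁺·V = [-0.4820, -0.8730, -0.0980, 0.9310, 0.1990, -0.6960]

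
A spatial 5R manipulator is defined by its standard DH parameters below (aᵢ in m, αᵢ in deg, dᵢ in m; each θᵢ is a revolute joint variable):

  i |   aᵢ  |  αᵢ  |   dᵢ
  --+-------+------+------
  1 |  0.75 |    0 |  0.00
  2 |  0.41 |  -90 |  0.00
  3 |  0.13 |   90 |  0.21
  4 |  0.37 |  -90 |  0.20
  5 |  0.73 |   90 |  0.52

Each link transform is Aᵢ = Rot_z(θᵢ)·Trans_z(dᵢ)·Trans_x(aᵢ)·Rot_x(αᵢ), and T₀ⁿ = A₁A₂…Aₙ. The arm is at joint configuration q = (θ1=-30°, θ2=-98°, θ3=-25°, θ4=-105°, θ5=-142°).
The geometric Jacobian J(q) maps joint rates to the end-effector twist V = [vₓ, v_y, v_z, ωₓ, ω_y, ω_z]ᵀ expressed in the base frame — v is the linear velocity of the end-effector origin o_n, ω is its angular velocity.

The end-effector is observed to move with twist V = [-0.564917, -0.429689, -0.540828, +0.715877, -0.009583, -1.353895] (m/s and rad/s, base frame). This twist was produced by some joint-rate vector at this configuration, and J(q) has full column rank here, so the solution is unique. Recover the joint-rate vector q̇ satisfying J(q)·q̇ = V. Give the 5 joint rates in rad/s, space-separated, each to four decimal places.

0.0110 -0.0860 0.3200 -0.9760 -0.9660

o_n = [0.3993, -1.1398, 0.8783]
J₁: ẑ×o_n = [1.1398, 0.3993, -0.0000], ω = ẑ
J2: z=[0.0000, 0.0000, 1.0000] o=[0.6495, -0.3750, 0.0000] → [0.7648, -0.2502, 0.0000, 0.0000, 0.0000, 1.0000]
J3: z=[0.7880, -0.6157, 0.0000] o=[0.3971, -0.6981, 0.0000] → [-0.5407, -0.6921, -0.3467, 0.7880, -0.6157, 0.0000]
J4: z=[0.2602, 0.3330, 0.9063] o=[0.4900, -0.9202, 0.0549] → [0.4732, -0.2965, -0.0269, 0.2602, 0.3330, 0.9063]
J5: z=[-0.7429, -0.5305, 0.4082] o=[0.3139, -0.5652, 0.1957] → [-0.1275, 0.5419, 0.4722, -0.7429, -0.5305, 0.4082]
q̇ = J⁺·V = [0.0110, -0.0860, 0.3200, -0.9760, -0.9660]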